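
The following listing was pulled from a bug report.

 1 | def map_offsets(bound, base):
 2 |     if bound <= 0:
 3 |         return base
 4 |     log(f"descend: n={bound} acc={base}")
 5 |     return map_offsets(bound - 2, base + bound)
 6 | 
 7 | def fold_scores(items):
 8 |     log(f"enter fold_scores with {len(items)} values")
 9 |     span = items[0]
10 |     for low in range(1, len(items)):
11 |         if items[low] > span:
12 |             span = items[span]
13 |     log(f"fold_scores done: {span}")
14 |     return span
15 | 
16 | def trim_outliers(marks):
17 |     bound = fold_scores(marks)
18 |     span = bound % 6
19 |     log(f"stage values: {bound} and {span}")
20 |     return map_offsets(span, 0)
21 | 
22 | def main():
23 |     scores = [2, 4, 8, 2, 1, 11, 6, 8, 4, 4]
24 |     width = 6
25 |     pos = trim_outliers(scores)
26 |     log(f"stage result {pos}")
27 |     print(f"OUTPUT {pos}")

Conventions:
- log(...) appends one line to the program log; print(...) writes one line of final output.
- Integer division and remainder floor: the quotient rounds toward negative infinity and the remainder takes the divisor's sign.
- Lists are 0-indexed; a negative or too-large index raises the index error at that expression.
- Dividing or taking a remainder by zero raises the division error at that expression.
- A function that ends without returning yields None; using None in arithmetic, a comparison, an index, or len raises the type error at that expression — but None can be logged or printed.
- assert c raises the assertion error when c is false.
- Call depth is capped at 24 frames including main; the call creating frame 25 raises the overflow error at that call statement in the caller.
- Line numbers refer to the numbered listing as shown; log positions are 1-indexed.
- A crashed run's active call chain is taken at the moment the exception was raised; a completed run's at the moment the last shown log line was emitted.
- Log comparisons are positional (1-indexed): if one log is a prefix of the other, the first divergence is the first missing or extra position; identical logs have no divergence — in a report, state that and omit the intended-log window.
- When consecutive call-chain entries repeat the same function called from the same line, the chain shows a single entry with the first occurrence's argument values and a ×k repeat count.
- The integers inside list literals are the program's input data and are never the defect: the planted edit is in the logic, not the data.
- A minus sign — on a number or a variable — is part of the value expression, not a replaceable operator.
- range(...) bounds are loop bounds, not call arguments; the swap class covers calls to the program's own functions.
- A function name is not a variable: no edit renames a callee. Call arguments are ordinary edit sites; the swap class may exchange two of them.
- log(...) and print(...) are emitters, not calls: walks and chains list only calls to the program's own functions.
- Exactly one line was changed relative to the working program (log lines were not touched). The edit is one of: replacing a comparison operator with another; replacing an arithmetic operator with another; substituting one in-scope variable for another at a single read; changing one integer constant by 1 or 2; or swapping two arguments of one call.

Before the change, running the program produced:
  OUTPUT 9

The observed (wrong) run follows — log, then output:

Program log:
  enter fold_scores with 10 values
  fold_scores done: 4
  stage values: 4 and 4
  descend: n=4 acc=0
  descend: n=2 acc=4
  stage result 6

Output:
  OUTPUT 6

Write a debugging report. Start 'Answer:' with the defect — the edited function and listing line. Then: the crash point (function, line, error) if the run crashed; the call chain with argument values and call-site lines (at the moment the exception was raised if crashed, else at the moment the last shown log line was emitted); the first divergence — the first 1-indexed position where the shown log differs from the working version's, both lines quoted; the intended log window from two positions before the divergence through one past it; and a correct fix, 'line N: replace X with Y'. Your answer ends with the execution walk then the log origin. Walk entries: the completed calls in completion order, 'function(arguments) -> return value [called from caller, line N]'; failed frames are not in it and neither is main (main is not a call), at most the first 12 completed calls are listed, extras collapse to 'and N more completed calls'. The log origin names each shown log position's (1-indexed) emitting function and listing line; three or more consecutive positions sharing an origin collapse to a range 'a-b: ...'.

Answer: the defect is in fold_scores at line 12.
Key observation: The earliest visible damage is log position 2 — 'fold_scores done: 4' rather than the intended 'fold_scores done: 11'.
Call chain: main.
First divergence: position 2 — shown 'fold_scores done: 4', intended 'fold_scores done: 11'.
Intended log window:
  1: enter fold_scores with 10 values
  2: fold_scores done: 11
  3: stage values: 11 and 5
Execution walk:
  fold_scores([2, 4, 8, 2, 1, 11, 6, 8, 4, 4]) -> 4  [called from trim_outliers, line 17]
  map_offsets(0, 6) -> 6  [called from map_offsets, line 5]
  map_offsets(2, 4) -> 6  [called from map_offsets, line 5]
  map_offsets(4, 0) -> 6  [called from trim_outliers, line 20]
  trim_outliers([2, 4, 8, 2, 1, 11, 6, 8, 4, 4]) -> 6  [called from main, line 25]
Log line origins:
  1: emitted by fold_scores (line 8)
  2: emitted by fold_scores (line 13)
  3: emitted by trim_outliers (line 19)
  4: emitted by map_offsets (line 4)
  5: emitted by map_offsets (line 4)
  6: emitted by main (line 26)
A correct fix: line 12: replace `items[span]` with `items[low]`.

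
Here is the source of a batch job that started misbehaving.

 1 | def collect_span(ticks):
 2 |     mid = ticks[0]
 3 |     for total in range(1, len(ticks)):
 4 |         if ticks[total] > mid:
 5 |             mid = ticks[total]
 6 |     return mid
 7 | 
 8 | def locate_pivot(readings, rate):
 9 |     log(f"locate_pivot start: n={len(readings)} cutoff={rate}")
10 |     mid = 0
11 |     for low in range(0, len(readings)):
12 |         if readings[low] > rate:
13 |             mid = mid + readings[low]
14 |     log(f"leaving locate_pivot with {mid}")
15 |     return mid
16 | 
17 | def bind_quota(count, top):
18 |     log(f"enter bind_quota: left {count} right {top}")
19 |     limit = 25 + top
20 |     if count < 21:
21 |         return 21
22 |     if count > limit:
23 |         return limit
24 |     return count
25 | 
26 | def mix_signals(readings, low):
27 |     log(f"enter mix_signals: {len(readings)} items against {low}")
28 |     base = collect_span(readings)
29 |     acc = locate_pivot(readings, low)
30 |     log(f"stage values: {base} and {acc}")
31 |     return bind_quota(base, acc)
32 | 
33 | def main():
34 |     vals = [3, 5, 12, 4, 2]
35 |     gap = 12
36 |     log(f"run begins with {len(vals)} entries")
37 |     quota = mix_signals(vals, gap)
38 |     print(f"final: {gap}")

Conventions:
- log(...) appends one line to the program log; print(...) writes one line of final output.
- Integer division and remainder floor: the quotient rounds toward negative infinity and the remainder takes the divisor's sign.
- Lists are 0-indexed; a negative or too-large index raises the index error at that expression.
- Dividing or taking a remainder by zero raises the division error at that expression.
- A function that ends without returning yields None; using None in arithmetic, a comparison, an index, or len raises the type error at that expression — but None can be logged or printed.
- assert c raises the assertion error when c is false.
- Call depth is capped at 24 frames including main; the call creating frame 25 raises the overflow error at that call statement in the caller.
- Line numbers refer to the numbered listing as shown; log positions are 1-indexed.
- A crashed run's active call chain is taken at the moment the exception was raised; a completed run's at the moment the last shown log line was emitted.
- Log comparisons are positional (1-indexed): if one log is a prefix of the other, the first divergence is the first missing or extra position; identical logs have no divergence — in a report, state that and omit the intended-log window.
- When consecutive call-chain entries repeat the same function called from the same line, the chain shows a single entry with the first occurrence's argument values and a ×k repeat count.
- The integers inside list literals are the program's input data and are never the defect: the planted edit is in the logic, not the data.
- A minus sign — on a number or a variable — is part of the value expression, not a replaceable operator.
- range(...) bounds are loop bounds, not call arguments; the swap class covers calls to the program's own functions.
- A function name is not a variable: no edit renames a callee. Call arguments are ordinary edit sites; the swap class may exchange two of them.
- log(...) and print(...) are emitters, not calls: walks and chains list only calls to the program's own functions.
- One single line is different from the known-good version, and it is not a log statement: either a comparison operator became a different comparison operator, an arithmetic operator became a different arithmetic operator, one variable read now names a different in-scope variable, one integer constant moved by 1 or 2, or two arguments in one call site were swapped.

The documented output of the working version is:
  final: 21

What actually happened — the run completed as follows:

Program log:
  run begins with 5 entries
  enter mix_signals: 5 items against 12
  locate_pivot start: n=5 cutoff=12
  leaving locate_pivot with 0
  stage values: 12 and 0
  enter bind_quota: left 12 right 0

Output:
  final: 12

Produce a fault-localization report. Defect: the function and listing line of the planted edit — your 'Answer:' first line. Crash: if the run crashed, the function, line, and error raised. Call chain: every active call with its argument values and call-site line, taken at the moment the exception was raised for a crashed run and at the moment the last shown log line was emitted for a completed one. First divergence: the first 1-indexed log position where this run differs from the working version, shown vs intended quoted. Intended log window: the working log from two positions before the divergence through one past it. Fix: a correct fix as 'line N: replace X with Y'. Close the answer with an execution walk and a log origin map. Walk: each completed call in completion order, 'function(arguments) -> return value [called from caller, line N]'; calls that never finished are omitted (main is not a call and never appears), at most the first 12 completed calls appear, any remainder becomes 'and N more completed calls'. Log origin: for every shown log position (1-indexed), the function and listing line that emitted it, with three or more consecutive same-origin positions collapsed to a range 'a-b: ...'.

Answer: the defect is in main at line 38.
The tell: Every logged value matches the working version; the printed result is what differs.
Call chain: main -> mix_signals([3, 5, 12, 4, 2], 12) (called at line 37) -> bind_quota(12, 0) (called at line 31).
First divergence: none — the logs agree in full.
Execution walk:
  collect_span([3, 5, 12, 4, 2]) -> 12  [called from mix_signals, line 28]
  locate_pivot([3, 5, 12, 4, 2], 12) -> 0  [called from mix_signals, line 29]
  bind_quota(12, 0) -> 21  [called from mix_signals, line 31]
  mix_signals([3, 5, 12, 4, 2], 12) -> 21  [called from main, line 37]
Log origin:
  1 — main, line 36
  2 — mix_signals, line 27
  3 — locate_pivot, line 9
  4 — locate_pivot, line 14
  5 — mix_signals, line 30
  6 — bind_quota, line 18
A correct fix: line 38: replace `gap` with `quota`.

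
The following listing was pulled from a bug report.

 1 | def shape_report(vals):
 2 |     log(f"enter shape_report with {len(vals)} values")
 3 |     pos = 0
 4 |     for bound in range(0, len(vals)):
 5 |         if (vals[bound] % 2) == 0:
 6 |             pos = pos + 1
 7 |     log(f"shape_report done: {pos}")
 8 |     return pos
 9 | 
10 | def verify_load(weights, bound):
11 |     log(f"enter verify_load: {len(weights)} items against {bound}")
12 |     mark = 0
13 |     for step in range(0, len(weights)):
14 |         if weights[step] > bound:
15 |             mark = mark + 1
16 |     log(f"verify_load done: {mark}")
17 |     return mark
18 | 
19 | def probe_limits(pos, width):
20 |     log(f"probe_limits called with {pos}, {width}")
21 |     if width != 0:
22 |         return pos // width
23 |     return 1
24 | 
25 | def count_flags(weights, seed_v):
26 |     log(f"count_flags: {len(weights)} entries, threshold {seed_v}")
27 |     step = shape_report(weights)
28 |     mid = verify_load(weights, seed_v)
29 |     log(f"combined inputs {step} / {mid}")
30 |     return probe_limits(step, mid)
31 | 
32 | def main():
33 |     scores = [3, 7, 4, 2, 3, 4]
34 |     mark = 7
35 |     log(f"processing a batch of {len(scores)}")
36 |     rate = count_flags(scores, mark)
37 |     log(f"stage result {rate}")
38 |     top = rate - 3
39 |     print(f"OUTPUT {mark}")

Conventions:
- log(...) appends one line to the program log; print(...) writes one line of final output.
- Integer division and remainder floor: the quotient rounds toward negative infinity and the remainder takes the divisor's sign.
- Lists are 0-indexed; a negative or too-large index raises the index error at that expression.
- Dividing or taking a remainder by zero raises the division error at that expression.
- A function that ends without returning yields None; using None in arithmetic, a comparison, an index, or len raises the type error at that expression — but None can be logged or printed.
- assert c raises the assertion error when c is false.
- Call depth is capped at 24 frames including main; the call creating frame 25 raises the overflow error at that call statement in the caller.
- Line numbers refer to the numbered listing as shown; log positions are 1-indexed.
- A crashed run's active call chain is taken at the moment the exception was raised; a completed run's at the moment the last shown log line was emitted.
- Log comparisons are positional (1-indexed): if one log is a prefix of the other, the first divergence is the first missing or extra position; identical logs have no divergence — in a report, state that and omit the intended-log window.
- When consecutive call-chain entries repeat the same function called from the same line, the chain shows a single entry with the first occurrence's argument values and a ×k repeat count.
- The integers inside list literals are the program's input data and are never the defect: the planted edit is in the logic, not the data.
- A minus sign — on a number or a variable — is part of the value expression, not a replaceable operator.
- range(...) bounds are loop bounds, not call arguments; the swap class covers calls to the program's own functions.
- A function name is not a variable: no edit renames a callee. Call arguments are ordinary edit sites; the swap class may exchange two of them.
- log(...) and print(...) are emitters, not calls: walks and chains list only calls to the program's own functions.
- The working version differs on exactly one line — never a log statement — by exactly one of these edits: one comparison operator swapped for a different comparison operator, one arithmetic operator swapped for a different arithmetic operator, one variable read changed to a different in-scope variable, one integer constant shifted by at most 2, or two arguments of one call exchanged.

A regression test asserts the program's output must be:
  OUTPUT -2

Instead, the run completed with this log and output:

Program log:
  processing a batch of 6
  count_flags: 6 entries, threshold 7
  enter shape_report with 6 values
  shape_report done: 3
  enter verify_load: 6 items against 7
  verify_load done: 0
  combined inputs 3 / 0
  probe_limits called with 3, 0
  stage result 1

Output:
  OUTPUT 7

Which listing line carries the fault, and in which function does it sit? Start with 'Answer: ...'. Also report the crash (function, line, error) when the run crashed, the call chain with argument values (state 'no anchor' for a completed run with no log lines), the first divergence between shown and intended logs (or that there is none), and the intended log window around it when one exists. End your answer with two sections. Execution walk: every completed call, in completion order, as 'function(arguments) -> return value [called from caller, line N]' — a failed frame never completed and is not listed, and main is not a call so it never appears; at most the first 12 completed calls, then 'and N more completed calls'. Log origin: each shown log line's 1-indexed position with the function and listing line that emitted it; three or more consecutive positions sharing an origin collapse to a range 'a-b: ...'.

Answer: the defect is in main at line 39.
The tell: Log streams are identical — the defect surfaces only in the printed output.
Call chain: main.
First divergence: there is none — every log position agrees.
Execution walk:
  shape_report([3, 7, 4, 2, 3, 4]) -> 3  [called from count_flags, line 27]
  verify_load([3, 7, 4, 2, 3, 4], 7) -> 0  [called from count_flags, line 28]
  probe_limits(3, 0) -> 1  [called from count_flags, line 30]
  count_flags([3, 7, 4, 2, 3, 4], 7) -> 1  [called from main, line 36]
Origin of each log line:
  1: emitted by main (line 35)
  2: emitted by count_flags (line 26)
  3: emitted by shape_report (line 2)
  4: emitted by shape_report (line 7)
  5: emitted by verify_load (line 11)
  6: emitted by verify_load (line 16)
  7: emitted by count_flags (line 29)
  8: emitted by probe_limits (line 20)
  9: emitted by main (line 37)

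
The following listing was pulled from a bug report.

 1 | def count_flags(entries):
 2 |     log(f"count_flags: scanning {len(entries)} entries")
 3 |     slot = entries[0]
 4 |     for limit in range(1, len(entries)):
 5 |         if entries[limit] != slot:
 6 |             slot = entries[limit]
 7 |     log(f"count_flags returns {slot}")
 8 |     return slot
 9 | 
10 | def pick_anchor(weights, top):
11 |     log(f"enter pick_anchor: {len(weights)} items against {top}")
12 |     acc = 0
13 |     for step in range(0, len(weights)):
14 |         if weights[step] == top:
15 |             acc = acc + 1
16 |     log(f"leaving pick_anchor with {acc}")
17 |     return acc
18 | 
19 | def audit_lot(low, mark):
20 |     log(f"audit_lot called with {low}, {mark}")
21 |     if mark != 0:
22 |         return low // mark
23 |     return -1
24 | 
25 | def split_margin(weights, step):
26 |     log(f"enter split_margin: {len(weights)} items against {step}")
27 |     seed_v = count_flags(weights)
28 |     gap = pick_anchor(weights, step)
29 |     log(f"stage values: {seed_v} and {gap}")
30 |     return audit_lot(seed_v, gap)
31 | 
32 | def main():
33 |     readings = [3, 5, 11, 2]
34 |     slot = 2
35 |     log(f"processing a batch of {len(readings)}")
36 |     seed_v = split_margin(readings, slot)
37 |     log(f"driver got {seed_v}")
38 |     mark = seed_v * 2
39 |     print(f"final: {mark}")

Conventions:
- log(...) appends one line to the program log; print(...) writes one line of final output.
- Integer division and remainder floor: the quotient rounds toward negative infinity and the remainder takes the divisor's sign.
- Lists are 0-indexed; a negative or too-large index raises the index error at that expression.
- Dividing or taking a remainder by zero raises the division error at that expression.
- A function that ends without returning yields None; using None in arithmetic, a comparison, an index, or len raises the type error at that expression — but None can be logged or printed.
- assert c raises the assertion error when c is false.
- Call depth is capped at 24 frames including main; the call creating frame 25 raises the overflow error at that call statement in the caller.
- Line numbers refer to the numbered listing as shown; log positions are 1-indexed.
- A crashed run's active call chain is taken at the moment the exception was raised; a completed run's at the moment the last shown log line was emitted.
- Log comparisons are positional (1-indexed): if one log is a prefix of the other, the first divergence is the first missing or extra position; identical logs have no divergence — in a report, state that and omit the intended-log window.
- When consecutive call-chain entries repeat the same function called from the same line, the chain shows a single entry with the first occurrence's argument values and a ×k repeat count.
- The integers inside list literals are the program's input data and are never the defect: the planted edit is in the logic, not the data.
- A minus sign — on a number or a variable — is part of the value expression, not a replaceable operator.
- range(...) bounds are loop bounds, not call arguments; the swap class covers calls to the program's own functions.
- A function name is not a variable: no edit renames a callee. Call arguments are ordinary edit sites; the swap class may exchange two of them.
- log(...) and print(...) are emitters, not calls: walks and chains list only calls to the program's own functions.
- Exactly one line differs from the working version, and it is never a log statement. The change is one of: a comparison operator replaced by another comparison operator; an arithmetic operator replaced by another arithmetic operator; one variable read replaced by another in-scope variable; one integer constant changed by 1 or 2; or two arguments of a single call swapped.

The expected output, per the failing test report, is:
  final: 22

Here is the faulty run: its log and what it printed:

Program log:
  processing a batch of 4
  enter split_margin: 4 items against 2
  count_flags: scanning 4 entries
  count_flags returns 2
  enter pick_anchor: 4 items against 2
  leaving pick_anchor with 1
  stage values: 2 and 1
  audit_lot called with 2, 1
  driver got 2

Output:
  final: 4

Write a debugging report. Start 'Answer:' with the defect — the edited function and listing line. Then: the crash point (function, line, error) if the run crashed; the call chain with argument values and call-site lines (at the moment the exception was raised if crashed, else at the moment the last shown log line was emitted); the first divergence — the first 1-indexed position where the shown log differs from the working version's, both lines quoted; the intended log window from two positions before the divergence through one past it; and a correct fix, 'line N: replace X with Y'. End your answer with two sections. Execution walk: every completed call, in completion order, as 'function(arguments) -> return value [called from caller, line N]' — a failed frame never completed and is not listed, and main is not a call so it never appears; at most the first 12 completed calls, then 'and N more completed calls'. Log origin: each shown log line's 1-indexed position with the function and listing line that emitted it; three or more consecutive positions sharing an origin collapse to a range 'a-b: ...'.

Answer: the defect is in count_flags at line 5.
The tell: Everything matches until log position 4, which reads 'count_flags returns 2' in place of 'count_flags returns 11'.
Call chain: main.
First divergence: at position 4 the run shows 'count_flags returns 2' where the working version logs 'count_flags returns 11'.
Intended log window:
  2: enter split_margin: 4 items against 2
  3: count_flags: scanning 4 entries
  4: count_flags returns 11
  5: enter pick_anchor: 4 items against 2
Execution walk:
  count_flags([3, 5, 11, 2]) -> 2  [called from split_margin, line 27]
  pick_anchor([3, 5, 11, 2], 2) -> 1  [called from split_margin, line 28]
  audit_lot(2, 1) -> 2  [called from split_margin, line 30]
  split_margin([3, 5, 11, 2], 2) -> 2  [called from main, line 36]
Log origin:
  1 — main, line 35
  2 — split_margin, line 26
  3 — count_flags, line 2
  4 — count_flags, line 7
  5 — pick_anchor, line 11
  6 — pick_anchor, line 16
  7 — split_margin, line 29
  8 — audit_lot, line 20
  9 — main, line 37
A correct fix: line 5: replace `!=` with `>`.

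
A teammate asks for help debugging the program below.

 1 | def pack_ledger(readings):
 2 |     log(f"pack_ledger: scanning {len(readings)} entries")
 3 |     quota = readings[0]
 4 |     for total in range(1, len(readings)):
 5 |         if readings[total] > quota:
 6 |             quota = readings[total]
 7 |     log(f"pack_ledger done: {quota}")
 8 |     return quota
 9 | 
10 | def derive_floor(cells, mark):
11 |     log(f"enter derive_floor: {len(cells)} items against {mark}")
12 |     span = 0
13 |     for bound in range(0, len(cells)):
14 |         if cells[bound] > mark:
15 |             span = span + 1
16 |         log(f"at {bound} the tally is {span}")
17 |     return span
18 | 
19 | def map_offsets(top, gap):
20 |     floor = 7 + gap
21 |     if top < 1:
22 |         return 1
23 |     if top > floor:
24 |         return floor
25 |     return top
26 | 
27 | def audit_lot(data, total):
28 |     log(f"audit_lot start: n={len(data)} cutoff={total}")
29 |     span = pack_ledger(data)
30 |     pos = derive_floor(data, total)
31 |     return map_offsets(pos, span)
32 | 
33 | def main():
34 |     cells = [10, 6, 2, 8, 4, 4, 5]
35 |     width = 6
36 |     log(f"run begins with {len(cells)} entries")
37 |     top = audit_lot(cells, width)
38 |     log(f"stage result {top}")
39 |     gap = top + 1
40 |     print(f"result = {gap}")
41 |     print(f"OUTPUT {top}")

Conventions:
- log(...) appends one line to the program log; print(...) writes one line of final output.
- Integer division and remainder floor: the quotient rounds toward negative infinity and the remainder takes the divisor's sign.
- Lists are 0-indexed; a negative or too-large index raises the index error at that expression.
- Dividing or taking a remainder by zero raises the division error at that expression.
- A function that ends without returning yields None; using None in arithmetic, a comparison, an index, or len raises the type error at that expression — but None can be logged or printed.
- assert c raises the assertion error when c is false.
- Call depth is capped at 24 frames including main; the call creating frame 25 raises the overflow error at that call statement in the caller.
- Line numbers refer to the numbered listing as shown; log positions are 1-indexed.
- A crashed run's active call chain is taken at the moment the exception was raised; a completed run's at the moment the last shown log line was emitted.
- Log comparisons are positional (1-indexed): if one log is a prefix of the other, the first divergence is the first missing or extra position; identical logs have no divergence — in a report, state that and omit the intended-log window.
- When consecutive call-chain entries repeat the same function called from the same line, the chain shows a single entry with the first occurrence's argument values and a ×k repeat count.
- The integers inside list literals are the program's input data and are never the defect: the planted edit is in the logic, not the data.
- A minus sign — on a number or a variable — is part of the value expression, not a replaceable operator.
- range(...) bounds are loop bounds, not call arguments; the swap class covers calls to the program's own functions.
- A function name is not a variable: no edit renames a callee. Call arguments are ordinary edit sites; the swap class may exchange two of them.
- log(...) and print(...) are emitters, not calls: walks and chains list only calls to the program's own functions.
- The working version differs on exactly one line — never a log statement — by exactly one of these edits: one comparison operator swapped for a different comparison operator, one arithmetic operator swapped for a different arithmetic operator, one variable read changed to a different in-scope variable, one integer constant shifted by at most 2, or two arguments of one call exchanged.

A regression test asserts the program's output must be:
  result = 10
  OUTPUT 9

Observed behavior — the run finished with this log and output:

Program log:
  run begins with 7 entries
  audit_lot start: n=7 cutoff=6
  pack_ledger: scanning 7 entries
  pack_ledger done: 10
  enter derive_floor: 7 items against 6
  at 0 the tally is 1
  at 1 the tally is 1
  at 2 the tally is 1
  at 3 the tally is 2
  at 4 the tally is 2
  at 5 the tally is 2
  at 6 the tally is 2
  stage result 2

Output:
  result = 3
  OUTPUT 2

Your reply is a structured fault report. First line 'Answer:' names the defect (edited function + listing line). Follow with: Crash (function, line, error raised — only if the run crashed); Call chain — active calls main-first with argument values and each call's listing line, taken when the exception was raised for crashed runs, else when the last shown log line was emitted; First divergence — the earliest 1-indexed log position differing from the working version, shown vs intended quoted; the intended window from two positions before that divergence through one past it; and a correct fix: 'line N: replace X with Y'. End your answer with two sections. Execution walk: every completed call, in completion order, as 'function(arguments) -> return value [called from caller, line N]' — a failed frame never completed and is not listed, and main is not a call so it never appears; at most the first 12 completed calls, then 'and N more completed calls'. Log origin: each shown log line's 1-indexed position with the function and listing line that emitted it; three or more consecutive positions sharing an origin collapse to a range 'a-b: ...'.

Answer: the defect is in audit_lot at line 31.
Core observation: Everything matches until log position 13, which reads 'stage result 2' in place of 'stage result 9'.
Call chain: main.
First divergence: at position 13 the run shows 'stage result 2' where the working version logs 'stage result 9'.
Intended log window:
  11: at 5 the tally is 2
  12: at 6 the tally is 2
  13: stage result 9
Execution walk:
  pack_ledger([10, 6, 2, 8, 4, 4, 5]) -> 10  [called from audit_lot, line 29]
  derive_floor([10, 6, 2, 8, 4, 4, 5], 6) -> 2  [called from audit_lot, line 30]
  map_offsets(2, 10) -> 2  [called from audit_lot, line 31]
  audit_lot([10, 6, 2, 8, 4, 4, 5], 6) -> 2  [called from main, line 37]
Origin of each log line:
  1: from main, line 36
  2: from audit_lot, line 28
  3: from pack_ledger, line 2
  4: from pack_ledger, line 7
  5: from derive_floor, line 11
  6-12: from derive_floor, line 16
  13: from main, line 38
A correct fix: line 31: replace `map_offsets(pos, span)` with `map_offsets(span, pos)`.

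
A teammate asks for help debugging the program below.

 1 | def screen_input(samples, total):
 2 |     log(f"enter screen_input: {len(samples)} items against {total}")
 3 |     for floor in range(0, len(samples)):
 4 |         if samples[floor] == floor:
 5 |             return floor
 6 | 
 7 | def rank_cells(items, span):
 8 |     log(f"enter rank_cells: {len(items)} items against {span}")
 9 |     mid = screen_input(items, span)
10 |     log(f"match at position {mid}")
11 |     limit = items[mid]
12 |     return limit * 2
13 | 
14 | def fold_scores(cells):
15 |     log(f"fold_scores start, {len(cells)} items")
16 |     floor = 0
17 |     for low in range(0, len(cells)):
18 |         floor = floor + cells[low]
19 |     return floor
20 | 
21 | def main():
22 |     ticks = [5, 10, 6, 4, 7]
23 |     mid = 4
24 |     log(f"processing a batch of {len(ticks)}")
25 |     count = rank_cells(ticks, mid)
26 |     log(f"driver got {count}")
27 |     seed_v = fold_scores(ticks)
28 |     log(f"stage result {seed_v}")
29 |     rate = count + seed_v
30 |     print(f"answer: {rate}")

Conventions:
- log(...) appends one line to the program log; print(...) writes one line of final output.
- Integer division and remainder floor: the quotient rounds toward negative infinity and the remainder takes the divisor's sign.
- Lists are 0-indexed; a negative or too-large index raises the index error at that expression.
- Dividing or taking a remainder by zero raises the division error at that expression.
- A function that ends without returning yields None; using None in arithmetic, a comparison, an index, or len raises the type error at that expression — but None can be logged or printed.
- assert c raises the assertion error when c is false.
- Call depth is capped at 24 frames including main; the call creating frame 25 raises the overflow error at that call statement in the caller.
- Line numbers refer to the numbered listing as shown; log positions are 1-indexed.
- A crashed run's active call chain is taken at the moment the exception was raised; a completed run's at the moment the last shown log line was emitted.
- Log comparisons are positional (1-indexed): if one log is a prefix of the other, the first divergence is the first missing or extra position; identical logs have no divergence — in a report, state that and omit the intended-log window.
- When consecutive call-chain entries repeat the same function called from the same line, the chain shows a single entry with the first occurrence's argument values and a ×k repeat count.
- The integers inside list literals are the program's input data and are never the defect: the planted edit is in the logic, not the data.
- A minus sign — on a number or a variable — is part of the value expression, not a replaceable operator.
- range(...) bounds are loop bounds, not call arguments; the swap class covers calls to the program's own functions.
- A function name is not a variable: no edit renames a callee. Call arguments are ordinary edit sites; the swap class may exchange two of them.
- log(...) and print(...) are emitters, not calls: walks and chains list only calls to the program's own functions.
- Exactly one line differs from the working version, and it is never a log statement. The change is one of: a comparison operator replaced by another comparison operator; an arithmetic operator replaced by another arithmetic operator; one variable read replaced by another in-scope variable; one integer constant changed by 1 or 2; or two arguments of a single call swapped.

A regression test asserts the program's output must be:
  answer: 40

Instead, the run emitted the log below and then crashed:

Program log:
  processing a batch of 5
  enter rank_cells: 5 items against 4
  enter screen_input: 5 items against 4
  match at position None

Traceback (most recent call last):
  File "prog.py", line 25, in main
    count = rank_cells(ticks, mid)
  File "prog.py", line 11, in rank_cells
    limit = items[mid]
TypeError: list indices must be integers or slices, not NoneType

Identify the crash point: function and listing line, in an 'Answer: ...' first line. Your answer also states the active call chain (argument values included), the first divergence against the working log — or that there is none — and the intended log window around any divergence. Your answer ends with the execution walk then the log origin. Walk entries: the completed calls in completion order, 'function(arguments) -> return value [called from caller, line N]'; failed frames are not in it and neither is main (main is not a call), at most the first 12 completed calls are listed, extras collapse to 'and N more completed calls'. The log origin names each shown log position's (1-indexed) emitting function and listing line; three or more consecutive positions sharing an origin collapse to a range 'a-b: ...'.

Answer: the error was raised in rank_cells, line 11.
Key observation: Position 4 is the first bad log line: 'match at position None' should read 'match at position 3'.
Call chain: main -> rank_cells([5, 10, 6, 4, 7], 4) (called at line 25).
First divergence: position 4; shown 'match at position None' vs intended 'match at position 3'.
Intended log window:
  2: enter rank_cells: 5 items against 4
  3: enter screen_input: 5 items against 4
  4: match at position 3
  5: driver got 8
Execution walk:
  screen_input([5, 10, 6, 4, 7], 4) -> None  [called from rank_cells, line 9]
Log line origins:
  1: logged in main at line 24
  2: logged in rank_cells at line 8
  3: logged in screen_input at line 2
  4: logged in rank_cells at line 10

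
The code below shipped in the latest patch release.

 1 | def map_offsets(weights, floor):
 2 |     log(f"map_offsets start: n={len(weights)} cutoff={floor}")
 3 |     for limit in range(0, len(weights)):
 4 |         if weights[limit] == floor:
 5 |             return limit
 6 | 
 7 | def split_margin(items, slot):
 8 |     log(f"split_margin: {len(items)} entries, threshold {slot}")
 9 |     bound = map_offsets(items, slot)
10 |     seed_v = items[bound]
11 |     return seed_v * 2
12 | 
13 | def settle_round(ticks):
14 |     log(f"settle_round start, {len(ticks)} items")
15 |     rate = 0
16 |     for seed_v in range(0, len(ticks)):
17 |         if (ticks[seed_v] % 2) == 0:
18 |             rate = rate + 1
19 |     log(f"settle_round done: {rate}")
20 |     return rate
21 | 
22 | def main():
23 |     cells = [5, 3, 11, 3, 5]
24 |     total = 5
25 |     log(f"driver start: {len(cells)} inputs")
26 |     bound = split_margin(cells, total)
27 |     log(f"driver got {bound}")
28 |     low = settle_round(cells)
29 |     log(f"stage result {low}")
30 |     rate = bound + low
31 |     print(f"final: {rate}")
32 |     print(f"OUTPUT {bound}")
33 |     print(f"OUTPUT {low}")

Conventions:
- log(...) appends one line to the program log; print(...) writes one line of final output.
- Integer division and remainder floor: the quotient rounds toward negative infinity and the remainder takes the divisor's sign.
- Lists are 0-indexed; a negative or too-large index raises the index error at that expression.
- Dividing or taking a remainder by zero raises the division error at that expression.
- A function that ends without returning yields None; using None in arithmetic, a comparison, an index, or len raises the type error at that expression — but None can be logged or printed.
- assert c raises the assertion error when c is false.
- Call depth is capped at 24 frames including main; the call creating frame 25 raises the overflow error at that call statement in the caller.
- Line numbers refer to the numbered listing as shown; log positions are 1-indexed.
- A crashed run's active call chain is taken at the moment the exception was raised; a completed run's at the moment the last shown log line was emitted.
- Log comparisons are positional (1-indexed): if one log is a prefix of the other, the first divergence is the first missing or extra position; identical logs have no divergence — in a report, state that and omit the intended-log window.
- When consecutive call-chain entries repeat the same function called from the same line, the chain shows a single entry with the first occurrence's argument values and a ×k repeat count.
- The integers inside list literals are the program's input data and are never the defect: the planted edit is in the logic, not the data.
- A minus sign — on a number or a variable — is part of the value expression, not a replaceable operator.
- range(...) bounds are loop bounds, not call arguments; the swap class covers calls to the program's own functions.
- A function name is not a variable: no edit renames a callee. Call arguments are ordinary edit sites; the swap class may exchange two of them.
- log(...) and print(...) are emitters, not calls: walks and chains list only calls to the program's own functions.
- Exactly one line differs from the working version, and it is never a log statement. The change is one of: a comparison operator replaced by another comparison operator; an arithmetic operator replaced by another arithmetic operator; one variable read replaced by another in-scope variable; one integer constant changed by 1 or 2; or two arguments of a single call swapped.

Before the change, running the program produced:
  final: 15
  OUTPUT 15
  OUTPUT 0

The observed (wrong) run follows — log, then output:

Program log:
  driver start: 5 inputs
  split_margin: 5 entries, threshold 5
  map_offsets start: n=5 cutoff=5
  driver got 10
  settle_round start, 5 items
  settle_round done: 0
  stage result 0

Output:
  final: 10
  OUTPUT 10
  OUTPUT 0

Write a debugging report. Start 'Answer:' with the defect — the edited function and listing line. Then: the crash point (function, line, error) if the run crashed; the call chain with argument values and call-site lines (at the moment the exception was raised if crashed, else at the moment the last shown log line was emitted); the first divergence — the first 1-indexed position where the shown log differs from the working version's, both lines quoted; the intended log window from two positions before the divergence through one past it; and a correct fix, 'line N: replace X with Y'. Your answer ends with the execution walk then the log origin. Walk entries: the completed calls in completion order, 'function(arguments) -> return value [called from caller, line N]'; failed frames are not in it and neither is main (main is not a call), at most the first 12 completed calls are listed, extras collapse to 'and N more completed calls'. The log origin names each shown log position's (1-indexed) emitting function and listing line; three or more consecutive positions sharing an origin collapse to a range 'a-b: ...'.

Answer: the defect is in split_margin at line 11.
Key fact: Log line 4 is where behavior first shows: 'driver got 10' appears instead of 'driver got 15'.
Call chain: main.
First divergence: position 4 — shown 'driver got 10', intended 'driver got 15'.
Intended log window:
  2: split_margin: 5 entries, threshold 5
  3: map_offsets start: n=5 cutoff=5
  4: driver got 15
  5: settle_round start, 5 items
Execution walk:
  map_offsets([5, 3, 11, 3, 5], 5) -> 0  [called from split_margin, line 9]
  split_margin([5, 3, 11, 3, 5], 5) -> 10  [called from main, line 26]
  settle_round([5, 3, 11, 3, 5]) -> 0  [called from main, line 28]
Log origins:
  1 — main, line 25
  2 — split_margin, line 8
  3 — map_offsets, line 2
  4 — main, line 27
  5 — settle_round, line 14
  6 — settle_round, line 19
  7 — main, line 29
A correct fix: line 11: replace `2` with `3`.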